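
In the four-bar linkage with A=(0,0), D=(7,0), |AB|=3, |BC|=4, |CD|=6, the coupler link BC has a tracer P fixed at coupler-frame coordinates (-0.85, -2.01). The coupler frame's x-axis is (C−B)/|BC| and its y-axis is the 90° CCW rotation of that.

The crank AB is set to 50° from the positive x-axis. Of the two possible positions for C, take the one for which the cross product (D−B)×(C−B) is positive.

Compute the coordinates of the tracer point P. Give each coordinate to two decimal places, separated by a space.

2.97 0.38

A=(0,0), D=(7.00,0)
B = A + 3.00·(cos50°, sin50°) = (1.9284, 2.2981)
|BD| = 5.5680
circle(B,4.00) ∩ circle(D,6.00): a=0.9880, h=3.8761
  candidates: C₊=(4.4281,5.4208) cross=21.582; C₋=(1.2285,-1.6402) cross=-21.582
  mode + wants cross > 0 → take C=(4.4281,5.4208) (cross=21.582)
ex = (C−B)/|BC| = (0.6249,0.7807); ey = (-0.7807,0.6249)
P = B + -0.85·ex + -2.01·ey = (2.9663,0.3784)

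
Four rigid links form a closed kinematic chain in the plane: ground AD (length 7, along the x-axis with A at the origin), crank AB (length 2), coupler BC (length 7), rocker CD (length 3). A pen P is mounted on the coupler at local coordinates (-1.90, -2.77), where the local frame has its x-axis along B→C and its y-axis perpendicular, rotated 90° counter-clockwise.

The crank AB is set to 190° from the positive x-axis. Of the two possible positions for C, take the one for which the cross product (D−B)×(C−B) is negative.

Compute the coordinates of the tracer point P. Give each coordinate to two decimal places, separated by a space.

-4.49 -2.57

A=(0,0), D=(7.00,0)
B = A + 2.00·(cos190°, sin190°) = (-1.9696, -0.3473)
|BD| = 8.9763
circle(B,7.00) ∩ circle(D,3.00): a=6.7162, h=1.9728
  candidates: C₊=(4.6653,1.8839) cross=17.709; C₋=(4.8179,-2.0588) cross=-17.709
  mode - wants cross < 0 → take C=(4.8179,-2.0588) (cross=-17.709)
ex = (C−B)/|BC| = (0.9696,-0.2445); ey = (0.2445,0.9696)
P = B + -1.90·ex + -2.77·ey = (-4.4892,-2.5687)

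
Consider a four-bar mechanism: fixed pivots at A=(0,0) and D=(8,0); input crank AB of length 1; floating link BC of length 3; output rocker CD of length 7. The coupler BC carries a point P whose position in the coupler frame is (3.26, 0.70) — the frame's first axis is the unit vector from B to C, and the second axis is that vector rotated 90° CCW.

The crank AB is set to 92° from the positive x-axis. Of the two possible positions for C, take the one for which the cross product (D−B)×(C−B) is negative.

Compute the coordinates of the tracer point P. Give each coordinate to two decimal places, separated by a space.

A=(0,0), D=(8.00,0)
B = A + 1.00·(cos92°, sin92°) = (-0.0349, 0.9994)
|BD| = 8.0968
circle(B,3.00) ∩ circle(D,7.00): a=1.5783, h=2.5513
  candidates: C₊=(1.8462,3.3363) cross=20.657; C₋=(1.2164,-1.7272) cross=-20.657
  mode - wants cross < 0 → take C=(1.2164,-1.7272) (cross=-20.657)
ex = (C−B)/|BC| = (0.4171,-0.9089); ey = (0.9089,0.4171)
P = B + 3.26·ex + 0.70·ey = (1.9611,-1.6715)

1.96 -1.67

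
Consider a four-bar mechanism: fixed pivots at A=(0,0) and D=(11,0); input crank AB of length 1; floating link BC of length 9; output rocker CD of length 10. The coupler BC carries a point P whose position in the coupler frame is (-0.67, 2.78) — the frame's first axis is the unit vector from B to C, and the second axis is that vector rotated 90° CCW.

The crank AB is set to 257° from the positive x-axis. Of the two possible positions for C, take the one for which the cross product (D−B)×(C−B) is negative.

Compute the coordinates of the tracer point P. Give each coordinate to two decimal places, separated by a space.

A=(0,0), D=(11.00,0)
B = A + 1.00·(cos257°, sin257°) = (-0.2250, -0.9744)
|BD| = 11.2672
circle(B,9.00) ∩ circle(D,10.00): a=4.7904, h=7.6192
  candidates: C₊=(3.8886,7.0305) cross=85.846; C₋=(5.2064,-8.1507) cross=-85.846
  mode - wants cross < 0 → take C=(5.2064,-8.1507) (cross=-85.846)
ex = (C−B)/|BC| = (0.6035,-0.7974); ey = (0.7974,0.6035)
P = B + -0.67·ex + 2.78·ey = (1.5874,1.2376)

1.59 1.24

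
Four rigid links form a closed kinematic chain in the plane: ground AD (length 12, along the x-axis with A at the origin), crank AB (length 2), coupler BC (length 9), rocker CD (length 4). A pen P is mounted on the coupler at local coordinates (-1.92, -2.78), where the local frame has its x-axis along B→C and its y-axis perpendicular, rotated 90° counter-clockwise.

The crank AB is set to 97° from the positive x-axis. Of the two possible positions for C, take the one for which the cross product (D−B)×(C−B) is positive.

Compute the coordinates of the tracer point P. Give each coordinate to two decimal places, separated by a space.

-2.06 -0.87

A=(0,0), D=(12.00,0)
B = A + 2.00·(cos97°, sin97°) = (-0.2437, 1.9851)
|BD| = 12.4036
circle(B,9.00) ∩ circle(D,4.00): a=8.8220, h=1.7810
  candidates: C₊=(8.7496,2.3313) cross=22.091; C₋=(8.1795,-1.1849) cross=-22.091
  mode + wants cross > 0 → take C=(8.7496,2.3313) (cross=22.091)
ex = (C−B)/|BC| = (0.9993,0.0385); ey = (-0.0385,0.9993)
P = B + -1.92·ex + -2.78·ey = (-2.0554,-0.8667)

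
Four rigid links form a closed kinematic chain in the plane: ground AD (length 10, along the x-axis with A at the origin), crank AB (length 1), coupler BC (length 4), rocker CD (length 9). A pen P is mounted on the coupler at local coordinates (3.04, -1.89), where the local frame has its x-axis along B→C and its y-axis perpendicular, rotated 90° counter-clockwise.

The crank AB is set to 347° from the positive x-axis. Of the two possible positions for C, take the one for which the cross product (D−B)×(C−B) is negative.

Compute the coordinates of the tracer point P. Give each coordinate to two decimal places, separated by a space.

-0.09 -3.64

A=(0,0), D=(10.00,0)
B = A + 1.00·(cos347°, sin347°) = (0.9744, -0.2250)
|BD| = 9.0284
circle(B,4.00) ∩ circle(D,9.00): a=0.9145, h=3.8941
  candidates: C₊=(1.7915,3.6907) cross=35.157; C₋=(1.9856,-4.0950) cross=-35.157
  mode - wants cross < 0 → take C=(1.9856,-4.0950) (cross=-35.157)
ex = (C−B)/|BC| = (0.2528,-0.9675); ey = (0.9675,0.2528)
P = B + 3.04·ex + -1.89·ey = (-0.0857,-3.6440)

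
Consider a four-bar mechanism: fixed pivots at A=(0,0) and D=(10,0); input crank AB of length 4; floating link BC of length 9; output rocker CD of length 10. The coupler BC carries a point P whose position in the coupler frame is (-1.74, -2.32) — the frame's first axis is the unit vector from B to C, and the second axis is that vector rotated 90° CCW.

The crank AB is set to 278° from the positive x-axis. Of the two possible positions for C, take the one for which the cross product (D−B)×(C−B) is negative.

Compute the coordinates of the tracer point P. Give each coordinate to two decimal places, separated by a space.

-2.26 -4.65

A=(0,0), D=(10.00,0)
B = A + 4.00·(cos278°, sin278°) = (0.5567, -3.9611)
|BD| = 10.2404
circle(B,9.00) ∩ circle(D,10.00): a=4.1925, h=7.9638
  candidates: C₊=(1.3424,5.0046) cross=81.553; C₋=(7.5033,-9.6833) cross=-81.553
  mode - wants cross < 0 → take C=(7.5033,-9.6833) (cross=-81.553)
ex = (C−B)/|BC| = (0.7718,-0.6358); ey = (0.6358,0.7718)
P = B + -1.74·ex + -2.32·ey = (-2.2614,-4.6455)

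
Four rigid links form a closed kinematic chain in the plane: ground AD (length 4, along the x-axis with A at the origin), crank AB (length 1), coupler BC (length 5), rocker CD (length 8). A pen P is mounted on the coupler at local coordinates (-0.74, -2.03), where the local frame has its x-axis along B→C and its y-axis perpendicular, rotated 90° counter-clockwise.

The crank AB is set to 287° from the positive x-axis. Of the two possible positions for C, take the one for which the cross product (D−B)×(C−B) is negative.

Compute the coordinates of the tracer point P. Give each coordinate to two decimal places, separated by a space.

A=(0,0), D=(4.00,0)
B = A + 1.00·(cos287°, sin287°) = (0.2924, -0.9563)
|BD| = 3.8290
circle(B,5.00) ∩ circle(D,8.00): a=-3.1783, h=3.8599
  candidates: C₊=(-3.7492,1.9875) cross=14.779; C₋=(-1.8211,-5.4876) cross=-14.779
  mode - wants cross < 0 → take C=(-1.8211,-5.4876) (cross=-14.779)
ex = (C−B)/|BC| = (-0.4227,-0.9063); ey = (0.9063,-0.4227)
P = B + -0.74·ex + -2.03·ey = (-1.2346,0.5724)

-1.23 0.57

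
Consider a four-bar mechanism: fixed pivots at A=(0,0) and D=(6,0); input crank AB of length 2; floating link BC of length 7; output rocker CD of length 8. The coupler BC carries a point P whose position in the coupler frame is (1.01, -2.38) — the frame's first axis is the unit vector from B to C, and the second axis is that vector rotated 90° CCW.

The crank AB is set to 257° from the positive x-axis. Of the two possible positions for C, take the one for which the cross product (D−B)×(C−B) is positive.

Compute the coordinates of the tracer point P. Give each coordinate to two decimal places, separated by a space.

1.96 -1.02

A=(0,0), D=(6.00,0)
B = A + 2.00·(cos257°, sin257°) = (-0.4499, -1.9487)
|BD| = 6.7379
circle(B,7.00) ∩ circle(D,8.00): a=2.2558, h=6.6266
  candidates: C₊=(-0.2070,5.0470) cross=44.649; C₋=(3.6261,-7.6397) cross=-44.649
  mode + wants cross > 0 → take C=(-0.2070,5.0470) (cross=44.649)
ex = (C−B)/|BC| = (0.0347,0.9994); ey = (-0.9994,0.0347)
P = B + 1.01·ex + -2.38·ey = (1.9637,-1.0219)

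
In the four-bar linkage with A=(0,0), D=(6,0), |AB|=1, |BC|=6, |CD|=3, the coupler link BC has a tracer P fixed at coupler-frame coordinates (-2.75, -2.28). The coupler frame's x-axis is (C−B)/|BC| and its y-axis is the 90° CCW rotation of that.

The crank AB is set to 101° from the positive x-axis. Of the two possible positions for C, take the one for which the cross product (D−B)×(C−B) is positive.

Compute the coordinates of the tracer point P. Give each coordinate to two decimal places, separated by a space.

A=(0,0), D=(6.00,0)
B = A + 1.00·(cos101°, sin101°) = (-0.1908, 0.9816)
|BD| = 6.2682
circle(B,6.00) ∩ circle(D,3.00): a=5.2878, h=2.8353
  candidates: C₊=(5.4758,2.9538) cross=17.772; C₋=(4.5877,-2.6468) cross=-17.772
  mode + wants cross > 0 → take C=(5.4758,2.9538) (cross=17.772)
ex = (C−B)/|BC| = (0.9444,0.3287); ey = (-0.3287,0.9444)
P = B + -2.75·ex + -2.28·ey = (-2.0386,-2.0756)

-2.04 -2.08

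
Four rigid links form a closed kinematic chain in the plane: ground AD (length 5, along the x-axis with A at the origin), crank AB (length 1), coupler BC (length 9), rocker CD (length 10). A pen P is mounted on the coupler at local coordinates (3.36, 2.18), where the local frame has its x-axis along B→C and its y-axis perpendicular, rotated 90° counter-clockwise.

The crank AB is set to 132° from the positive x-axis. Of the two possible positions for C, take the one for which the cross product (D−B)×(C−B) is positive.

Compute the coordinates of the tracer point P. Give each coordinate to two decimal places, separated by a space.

A=(0,0), D=(5.00,0)
B = A + 1.00·(cos132°, sin132°) = (-0.6691, 0.7431)
|BD| = 5.7176
circle(B,9.00) ∩ circle(D,10.00): a=1.1973, h=8.9200
  candidates: C₊=(1.6774,9.4319) cross=51.001; C₋=(-0.6414,-8.2568) cross=-51.001
  mode + wants cross > 0 → take C=(1.6774,9.4319) (cross=51.001)
ex = (C−B)/|BC| = (0.2607,0.9654); ey = (-0.9654,0.2607)
P = B + 3.36·ex + 2.18·ey = (-1.8977,4.5553)

-1.90 4.56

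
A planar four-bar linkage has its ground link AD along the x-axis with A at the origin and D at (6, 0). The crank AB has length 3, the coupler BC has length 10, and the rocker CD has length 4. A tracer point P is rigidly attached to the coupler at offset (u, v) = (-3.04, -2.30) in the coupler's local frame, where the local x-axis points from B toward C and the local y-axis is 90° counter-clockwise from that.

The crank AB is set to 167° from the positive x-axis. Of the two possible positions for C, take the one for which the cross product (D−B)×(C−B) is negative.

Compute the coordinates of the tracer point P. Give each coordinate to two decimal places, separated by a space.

A=(0,0), D=(6.00,0)
B = A + 3.00·(cos167°, sin167°) = (-2.9231, 0.6749)
|BD| = 8.9486
circle(B,10.00) ∩ circle(D,4.00): a=9.1678, h=3.9940
  candidates: C₊=(6.5198,3.9661) cross=35.741; C₋=(5.9173,-3.9991) cross=-35.741
  mode - wants cross < 0 → take C=(5.9173,-3.9991) (cross=-35.741)
ex = (C−B)/|BC| = (0.8840,-0.4674); ey = (0.4674,0.8840)
P = B + -3.04·ex + -2.30·ey = (-6.6856,0.0624)

-6.69 0.06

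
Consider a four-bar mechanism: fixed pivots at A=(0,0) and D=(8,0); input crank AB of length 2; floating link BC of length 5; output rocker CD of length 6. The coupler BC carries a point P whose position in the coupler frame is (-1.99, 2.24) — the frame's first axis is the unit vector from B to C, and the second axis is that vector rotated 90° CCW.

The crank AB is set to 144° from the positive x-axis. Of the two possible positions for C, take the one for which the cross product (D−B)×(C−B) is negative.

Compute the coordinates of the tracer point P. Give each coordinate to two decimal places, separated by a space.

-1.80 4.17

A=(0,0), D=(8.00,0)
B = A + 2.00·(cos144°, sin144°) = (-1.6180, 1.1756)
|BD| = 9.6896
circle(B,5.00) ∩ circle(D,6.00): a=4.2772, h=2.5895
  candidates: C₊=(2.9417,3.2271) cross=25.092; C₋=(2.3134,-1.9138) cross=-25.092
  mode - wants cross < 0 → take C=(2.3134,-1.9138) (cross=-25.092)
ex = (C−B)/|BC| = (0.7863,-0.6179); ey = (0.6179,0.7863)
P = B + -1.99·ex + 2.24·ey = (-1.7987,4.1664)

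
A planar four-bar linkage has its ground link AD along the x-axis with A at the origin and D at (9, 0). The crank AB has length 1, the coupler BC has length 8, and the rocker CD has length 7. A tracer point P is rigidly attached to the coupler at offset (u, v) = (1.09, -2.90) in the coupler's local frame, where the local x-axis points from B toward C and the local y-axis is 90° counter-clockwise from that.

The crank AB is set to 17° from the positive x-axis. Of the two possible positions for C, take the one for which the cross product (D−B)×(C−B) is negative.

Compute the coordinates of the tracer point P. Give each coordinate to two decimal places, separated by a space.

-0.74 -2.30

A=(0,0), D=(9.00,0)
B = A + 1.00·(cos17°, sin17°) = (0.9563, 0.2924)
|BD| = 8.0490
circle(B,8.00) ∩ circle(D,7.00): a=4.9563, h=6.2797
  candidates: C₊=(6.1374,6.3879) cross=50.546; C₋=(5.6812,-6.1633) cross=-50.546
  mode - wants cross < 0 → take C=(5.6812,-6.1633) (cross=-50.546)
ex = (C−B)/|BC| = (0.5906,-0.8070); ey = (0.8070,0.5906)
P = B + 1.09·ex + -2.90·ey = (-0.7401,-2.3000)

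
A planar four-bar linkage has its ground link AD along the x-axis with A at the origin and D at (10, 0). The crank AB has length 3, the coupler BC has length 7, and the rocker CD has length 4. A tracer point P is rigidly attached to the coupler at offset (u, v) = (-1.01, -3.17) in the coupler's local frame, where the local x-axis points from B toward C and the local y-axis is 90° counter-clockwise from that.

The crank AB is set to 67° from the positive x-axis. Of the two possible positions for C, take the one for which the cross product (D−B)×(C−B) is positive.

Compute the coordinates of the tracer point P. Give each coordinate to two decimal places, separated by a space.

0.52 -0.50

A=(0,0), D=(10.00,0)
B = A + 3.00·(cos67°, sin67°) = (1.1722, 2.7615)
|BD| = 9.2497
circle(B,7.00) ∩ circle(D,4.00): a=6.4087, h=2.8158
  candidates: C₊=(8.1293,3.5356) cross=26.045; C₋=(6.4479,-1.8392) cross=-26.045
  mode + wants cross > 0 → take C=(8.1293,3.5356) (cross=26.045)
ex = (C−B)/|BC| = (0.9939,0.1106); ey = (-0.1106,0.9939)
P = B + -1.01·ex + -3.17·ey = (0.5189,-0.5007)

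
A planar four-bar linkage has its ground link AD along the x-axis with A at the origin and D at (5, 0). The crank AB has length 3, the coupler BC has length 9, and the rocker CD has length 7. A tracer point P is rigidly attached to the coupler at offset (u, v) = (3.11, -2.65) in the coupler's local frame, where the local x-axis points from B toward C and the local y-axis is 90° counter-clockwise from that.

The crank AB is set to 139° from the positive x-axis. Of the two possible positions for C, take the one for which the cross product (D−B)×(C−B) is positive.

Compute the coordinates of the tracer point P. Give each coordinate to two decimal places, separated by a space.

1.80 1.51

A=(0,0), D=(5.00,0)
B = A + 3.00·(cos139°, sin139°) = (-2.2641, 1.9682)
|BD| = 7.5260
circle(B,9.00) ∩ circle(D,7.00): a=5.8890, h=6.8059
  candidates: C₊=(5.1997,6.9971) cross=51.221; C₋=(1.6401,-6.1409) cross=-51.221
  mode + wants cross > 0 → take C=(5.1997,6.9971) (cross=51.221)
ex = (C−B)/|BC| = (0.8293,0.5588); ey = (-0.5588,0.8293)
P = B + 3.11·ex + -2.65·ey = (1.7958,1.5083)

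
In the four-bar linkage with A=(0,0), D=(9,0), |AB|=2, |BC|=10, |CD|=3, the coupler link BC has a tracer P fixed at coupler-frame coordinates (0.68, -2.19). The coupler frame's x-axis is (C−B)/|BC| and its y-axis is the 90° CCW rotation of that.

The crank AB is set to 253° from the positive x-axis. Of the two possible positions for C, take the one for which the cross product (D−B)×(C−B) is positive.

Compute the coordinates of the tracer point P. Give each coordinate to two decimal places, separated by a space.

A=(0,0), D=(9.00,0)
B = A + 2.00·(cos253°, sin253°) = (-0.5847, -1.9126)
|BD| = 9.7737
circle(B,10.00) ∩ circle(D,3.00): a=9.5422, h=2.9911
  candidates: C₊=(8.1877,2.8879) cross=29.234; C₋=(9.3583,-2.9785) cross=-29.234
  mode + wants cross > 0 → take C=(8.1877,2.8879) (cross=29.234)
ex = (C−B)/|BC| = (0.8772,0.4801); ey = (-0.4801,0.8772)
P = B + 0.68·ex + -2.19·ey = (1.0631,-3.5073)

1.06 -3.51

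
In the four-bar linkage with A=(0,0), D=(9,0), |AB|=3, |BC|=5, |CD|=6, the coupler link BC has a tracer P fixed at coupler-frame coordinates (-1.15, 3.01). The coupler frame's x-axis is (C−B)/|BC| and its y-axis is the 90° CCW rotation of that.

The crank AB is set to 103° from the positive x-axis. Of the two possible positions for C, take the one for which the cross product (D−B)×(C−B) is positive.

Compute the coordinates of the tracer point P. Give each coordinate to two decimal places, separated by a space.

A=(0,0), D=(9.00,0)
B = A + 3.00·(cos103°, sin103°) = (-0.6749, 2.9231)
|BD| = 10.1068
circle(B,5.00) ∩ circle(D,6.00): a=4.5092, h=2.1603
  candidates: C₊=(4.2665,3.6869) cross=21.834; C₋=(3.0168,-0.4491) cross=-21.834
  mode + wants cross > 0 → take C=(4.2665,3.6869) (cross=21.834)
ex = (C−B)/|BC| = (0.9883,0.1528); ey = (-0.1528,0.9883)
P = B + -1.15·ex + 3.01·ey = (-2.2712,5.7221)

-2.27 5.72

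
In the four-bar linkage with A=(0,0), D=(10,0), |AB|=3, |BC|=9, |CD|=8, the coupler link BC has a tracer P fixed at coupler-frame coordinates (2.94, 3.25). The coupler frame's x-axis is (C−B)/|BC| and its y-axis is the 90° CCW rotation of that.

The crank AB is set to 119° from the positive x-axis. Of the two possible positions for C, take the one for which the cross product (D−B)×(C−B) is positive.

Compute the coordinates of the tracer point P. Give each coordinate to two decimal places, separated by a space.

A=(0,0), D=(10.00,0)
B = A + 3.00·(cos119°, sin119°) = (-1.4544, 2.6239)
|BD| = 11.7511
circle(B,9.00) ∩ circle(D,8.00): a=6.5989, h=6.1200
  candidates: C₊=(6.3444,7.1159) cross=71.917; C₋=(3.6113,-4.8151) cross=-71.917
  mode + wants cross > 0 → take C=(6.3444,7.1159) (cross=71.917)
ex = (C−B)/|BC| = (0.8665,0.4991); ey = (-0.4991,0.8665)
P = B + 2.94·ex + 3.25·ey = (-0.5290,6.9075)

-0.53 6.91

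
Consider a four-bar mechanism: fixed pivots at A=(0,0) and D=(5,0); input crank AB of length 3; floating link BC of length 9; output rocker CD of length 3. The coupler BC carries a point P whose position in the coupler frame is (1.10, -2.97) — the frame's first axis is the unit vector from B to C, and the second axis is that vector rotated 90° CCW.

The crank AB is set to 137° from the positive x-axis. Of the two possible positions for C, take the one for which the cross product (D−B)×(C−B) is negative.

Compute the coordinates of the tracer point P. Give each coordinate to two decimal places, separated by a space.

-2.94 -1.03

A=(0,0), D=(5.00,0)
B = A + 3.00·(cos137°, sin137°) = (-2.1941, 2.0460)
|BD| = 7.4793
circle(B,9.00) ∩ circle(D,3.00): a=8.5529, h=2.8013
  candidates: C₊=(6.7989,2.4008) cross=20.952; C₋=(5.2663,-2.9882) cross=-20.952
  mode - wants cross < 0 → take C=(5.2663,-2.9882) (cross=-20.952)
ex = (C−B)/|BC| = (0.8289,-0.5594); ey = (0.5594,0.8289)
P = B + 1.10·ex + -2.97·ey = (-2.9435,-1.0312)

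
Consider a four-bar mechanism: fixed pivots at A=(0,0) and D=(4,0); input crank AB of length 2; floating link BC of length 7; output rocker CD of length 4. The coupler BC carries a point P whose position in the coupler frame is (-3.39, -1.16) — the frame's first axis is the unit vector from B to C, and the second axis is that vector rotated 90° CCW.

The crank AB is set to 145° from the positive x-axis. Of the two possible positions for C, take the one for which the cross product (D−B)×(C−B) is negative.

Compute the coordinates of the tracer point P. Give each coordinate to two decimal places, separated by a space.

-4.82 2.80

A=(0,0), D=(4.00,0)
B = A + 2.00·(cos145°, sin145°) = (-1.6383, 1.1472)
|BD| = 5.7538
circle(B,7.00) ∩ circle(D,4.00): a=5.7446, h=4.0000
  candidates: C₊=(4.7884,3.9215) cross=23.015; C₋=(3.1934,-3.9178) cross=-23.015
  mode - wants cross < 0 → take C=(3.1934,-3.9178) (cross=-23.015)
ex = (C−B)/|BC| = (0.6903,-0.7236); ey = (0.7236,0.6903)
P = B + -3.39·ex + -1.16·ey = (-4.8176,2.7994)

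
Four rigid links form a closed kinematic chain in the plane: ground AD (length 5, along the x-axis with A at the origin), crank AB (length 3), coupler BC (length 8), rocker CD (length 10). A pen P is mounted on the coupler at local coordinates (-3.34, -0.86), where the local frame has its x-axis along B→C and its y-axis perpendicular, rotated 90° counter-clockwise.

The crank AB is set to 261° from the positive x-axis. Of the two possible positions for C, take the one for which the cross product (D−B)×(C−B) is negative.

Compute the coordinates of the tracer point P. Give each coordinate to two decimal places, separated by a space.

-2.88 -0.50

A=(0,0), D=(5.00,0)
B = A + 3.00·(cos261°, sin261°) = (-0.4693, -2.9631)
|BD| = 6.2204
circle(B,8.00) ∩ circle(D,10.00): a=0.2165, h=7.9971
  candidates: C₊=(-4.0884,4.1715) cross=49.745; C₋=(3.5304,-9.8914) cross=-49.745
  mode - wants cross < 0 → take C=(3.5304,-9.8914) (cross=-49.745)
ex = (C−B)/|BC| = (0.5000,-0.8660); ey = (0.8660,0.5000)
P = B + -3.34·ex + -0.86·ey = (-2.8840,-0.5004)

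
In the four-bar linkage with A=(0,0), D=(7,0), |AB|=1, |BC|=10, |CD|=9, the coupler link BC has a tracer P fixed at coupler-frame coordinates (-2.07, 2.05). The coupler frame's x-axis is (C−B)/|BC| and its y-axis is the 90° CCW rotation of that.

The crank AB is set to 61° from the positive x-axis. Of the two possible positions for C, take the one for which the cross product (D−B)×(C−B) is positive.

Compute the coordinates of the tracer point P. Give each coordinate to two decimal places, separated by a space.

-2.39 0.40

A=(0,0), D=(7.00,0)
B = A + 1.00·(cos61°, sin61°) = (0.4848, 0.8746)
|BD| = 6.5736
circle(B,10.00) ∩ circle(D,9.00): a=4.7320, h=8.8096
  candidates: C₊=(6.3468,8.9763) cross=57.911; C₋=(4.0026,-8.4862) cross=-57.911
  mode + wants cross > 0 → take C=(6.3468,8.9763) (cross=57.911)
ex = (C−B)/|BC| = (0.5862,0.8102); ey = (-0.8102,0.5862)
P = B + -2.07·ex + 2.05·ey = (-2.3895,0.3993)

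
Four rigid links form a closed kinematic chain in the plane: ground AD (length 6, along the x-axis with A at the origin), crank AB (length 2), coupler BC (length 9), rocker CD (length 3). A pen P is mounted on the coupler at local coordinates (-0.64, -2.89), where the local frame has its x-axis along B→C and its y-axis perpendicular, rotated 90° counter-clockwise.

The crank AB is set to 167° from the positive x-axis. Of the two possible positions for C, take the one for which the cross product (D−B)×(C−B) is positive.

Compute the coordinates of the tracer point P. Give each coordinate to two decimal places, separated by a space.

-1.77 -2.50

A=(0,0), D=(6.00,0)
B = A + 2.00·(cos167°, sin167°) = (-1.9487, 0.4499)
|BD| = 7.9615
circle(B,9.00) ∩ circle(D,3.00): a=8.5025, h=2.9508
  candidates: C₊=(6.7069,2.9155) cross=23.493; C₋=(6.3734,-2.9767) cross=-23.493
  mode + wants cross > 0 → take C=(6.7069,2.9155) (cross=23.493)
ex = (C−B)/|BC| = (0.9617,0.2740); ey = (-0.2740,0.9617)
P = B + -0.64·ex + -2.89·ey = (-1.7725,-2.5049)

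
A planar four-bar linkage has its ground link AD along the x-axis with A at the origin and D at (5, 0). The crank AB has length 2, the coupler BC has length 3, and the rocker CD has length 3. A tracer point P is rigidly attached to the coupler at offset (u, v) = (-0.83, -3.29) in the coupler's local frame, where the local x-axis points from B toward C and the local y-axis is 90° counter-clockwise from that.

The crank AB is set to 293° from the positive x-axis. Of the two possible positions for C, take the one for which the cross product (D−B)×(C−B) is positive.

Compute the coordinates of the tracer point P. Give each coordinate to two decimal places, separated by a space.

A=(0,0), D=(5.00,0)
B = A + 2.00·(cos293°, sin293°) = (0.7815, -1.8410)
|BD| = 4.6028
circle(B,3.00) ∩ circle(D,3.00): a=2.3014, h=1.9245
  candidates: C₊=(2.1210,0.8433) cross=8.858; C₋=(3.6605,-2.6843) cross=-8.858
  mode + wants cross > 0 → take C=(2.1210,0.8433) (cross=8.858)
ex = (C−B)/|BC| = (0.4465,0.8948); ey = (-0.8948,0.4465)
P = B + -0.83·ex + -3.29·ey = (3.3547,-4.0527)

3.35 -4.05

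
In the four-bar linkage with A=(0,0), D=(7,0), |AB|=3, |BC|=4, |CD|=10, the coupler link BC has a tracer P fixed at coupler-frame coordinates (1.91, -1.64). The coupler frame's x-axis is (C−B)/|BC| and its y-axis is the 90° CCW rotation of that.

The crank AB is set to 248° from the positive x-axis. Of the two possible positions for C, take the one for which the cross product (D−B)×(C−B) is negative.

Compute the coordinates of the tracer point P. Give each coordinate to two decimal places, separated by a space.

A=(0,0), D=(7.00,0)
B = A + 3.00·(cos248°, sin248°) = (-1.1238, -2.7816)
|BD| = 8.5868
circle(B,4.00) ∩ circle(D,10.00): a=-0.5978, h=3.9551
  candidates: C₊=(-2.9706,0.7666) cross=33.962; C₋=(-0.4082,-6.7170) cross=-33.962
  mode - wants cross < 0 → take C=(-0.4082,-6.7170) (cross=-33.962)
ex = (C−B)/|BC| = (0.1789,-0.9839); ey = (0.9839,0.1789)
P = B + 1.91·ex + -1.64·ey = (-2.3957,-4.9541)

-2.40 -4.95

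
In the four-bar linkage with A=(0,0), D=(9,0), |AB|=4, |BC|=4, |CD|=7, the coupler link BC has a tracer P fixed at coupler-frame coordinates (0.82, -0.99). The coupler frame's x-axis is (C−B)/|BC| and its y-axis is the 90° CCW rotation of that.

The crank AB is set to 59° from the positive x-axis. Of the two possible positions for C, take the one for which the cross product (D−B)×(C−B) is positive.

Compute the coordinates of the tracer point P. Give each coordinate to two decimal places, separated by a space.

A=(0,0), D=(9.00,0)
B = A + 4.00·(cos59°, sin59°) = (2.0602, 3.4287)
|BD| = 7.7406
circle(B,4.00) ∩ circle(D,7.00): a=1.7387, h=3.6023
  candidates: C₊=(5.2146,5.8882) cross=27.884; C₋=(2.0233,-0.5712) cross=-27.884
  mode + wants cross > 0 → take C=(5.2146,5.8882) (cross=27.884)
ex = (C−B)/|BC| = (0.7886,0.6149); ey = (-0.6149,0.7886)
P = B + 0.82·ex + -0.99·ey = (3.3156,3.1521)

3.32 3.15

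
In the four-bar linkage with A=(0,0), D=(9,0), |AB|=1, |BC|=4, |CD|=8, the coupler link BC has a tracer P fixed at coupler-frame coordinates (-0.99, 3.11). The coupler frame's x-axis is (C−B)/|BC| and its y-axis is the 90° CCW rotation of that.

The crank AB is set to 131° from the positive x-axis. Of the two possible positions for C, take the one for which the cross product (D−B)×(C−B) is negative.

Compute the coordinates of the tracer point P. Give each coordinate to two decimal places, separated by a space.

A=(0,0), D=(9.00,0)
B = A + 1.00·(cos131°, sin131°) = (-0.6561, 0.7547)
|BD| = 9.6855
circle(B,4.00) ∩ circle(D,8.00): a=2.3648, h=3.2261
  candidates: C₊=(1.9530,3.7867) cross=31.246; C₋=(1.4502,-2.6458) cross=-31.246
  mode - wants cross < 0 → take C=(1.4502,-2.6458) (cross=-31.246)
ex = (C−B)/|BC| = (0.5266,-0.8501); ey = (0.8501,0.5266)
P = B + -0.99·ex + 3.11·ey = (1.4666,3.2340)

1.47 3.23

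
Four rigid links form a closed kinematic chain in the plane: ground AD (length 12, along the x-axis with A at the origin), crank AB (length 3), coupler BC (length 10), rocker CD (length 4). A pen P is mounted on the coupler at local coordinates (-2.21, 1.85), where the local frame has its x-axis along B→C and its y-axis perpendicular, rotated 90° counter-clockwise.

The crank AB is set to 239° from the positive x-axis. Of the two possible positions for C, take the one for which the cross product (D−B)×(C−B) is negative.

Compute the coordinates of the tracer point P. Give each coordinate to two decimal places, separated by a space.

-3.89 -0.90

A=(0,0), D=(12.00,0)
B = A + 3.00·(cos239°, sin239°) = (-1.5451, -2.5715)
|BD| = 13.7870
circle(B,10.00) ∩ circle(D,4.00): a=9.9399, h=1.0951
  candidates: C₊=(8.0161,0.3583) cross=15.098; C₋=(8.4246,-1.7934) cross=-15.098
  mode - wants cross < 0 → take C=(8.4246,-1.7934) (cross=-15.098)
ex = (C−B)/|BC| = (0.9970,0.0778); ey = (-0.0778,0.9970)
P = B + -2.21·ex + 1.85·ey = (-3.8924,-0.8991)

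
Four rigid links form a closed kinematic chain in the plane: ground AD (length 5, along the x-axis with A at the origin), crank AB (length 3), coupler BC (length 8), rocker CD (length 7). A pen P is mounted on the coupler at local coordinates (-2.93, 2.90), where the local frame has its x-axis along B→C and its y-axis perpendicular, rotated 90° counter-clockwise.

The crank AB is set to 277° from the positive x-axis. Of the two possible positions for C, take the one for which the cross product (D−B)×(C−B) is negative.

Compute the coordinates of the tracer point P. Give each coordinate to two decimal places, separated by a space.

-0.98 0.92

A=(0,0), D=(5.00,0)
B = A + 3.00·(cos277°, sin277°) = (0.3656, -2.9776)
|BD| = 5.5085
circle(B,8.00) ∩ circle(D,7.00): a=4.1158, h=6.8600
  candidates: C₊=(0.1201,5.0186) cross=37.789; C₋=(7.5365,-6.5243) cross=-37.789
  mode - wants cross < 0 → take C=(7.5365,-6.5243) (cross=-37.789)
ex = (C−B)/|BC| = (0.8964,-0.4433); ey = (0.4433,0.8964)
P = B + -2.93·ex + 2.90·ey = (-0.9751,0.9208)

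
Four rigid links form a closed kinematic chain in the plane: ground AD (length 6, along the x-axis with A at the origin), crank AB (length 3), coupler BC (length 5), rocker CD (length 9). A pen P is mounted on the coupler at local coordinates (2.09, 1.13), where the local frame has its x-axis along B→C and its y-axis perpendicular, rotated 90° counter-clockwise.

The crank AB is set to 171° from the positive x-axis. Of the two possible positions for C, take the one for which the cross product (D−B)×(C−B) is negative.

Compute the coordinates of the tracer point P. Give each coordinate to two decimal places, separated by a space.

A=(0,0), D=(6.00,0)
B = A + 3.00·(cos171°, sin171°) = (-2.9631, 0.4693)
|BD| = 8.9753
circle(B,5.00) ∩ circle(D,9.00): a=1.3680, h=4.8092
  candidates: C₊=(-1.3455,5.2004) cross=43.164; C₋=(-1.8484,-4.4049) cross=-43.164
  mode - wants cross < 0 → take C=(-1.8484,-4.4049) (cross=-43.164)
ex = (C−B)/|BC| = (0.2229,-0.9748); ey = (0.9748,0.2229)
P = B + 2.09·ex + 1.13·ey = (-1.3956,-1.3162)

-1.40 -1.32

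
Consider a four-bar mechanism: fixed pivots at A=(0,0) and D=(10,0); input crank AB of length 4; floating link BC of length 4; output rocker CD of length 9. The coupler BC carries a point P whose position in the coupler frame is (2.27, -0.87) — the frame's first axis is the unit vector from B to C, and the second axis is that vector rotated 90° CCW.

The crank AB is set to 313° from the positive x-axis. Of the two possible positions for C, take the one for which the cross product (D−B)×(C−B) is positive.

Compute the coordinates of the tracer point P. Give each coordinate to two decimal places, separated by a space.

A=(0,0), D=(10.00,0)
B = A + 4.00·(cos313°, sin313°) = (2.7280, -2.9254)
|BD| = 7.8384
circle(B,4.00) ∩ circle(D,9.00): a=-0.2271, h=3.9935
  candidates: C₊=(1.0269,0.6948) cross=31.303; C₋=(4.0078,-6.7152) cross=-31.303
  mode + wants cross > 0 → take C=(1.0269,0.6948) (cross=31.303)
ex = (C−B)/|BC| = (-0.4253,0.9051); ey = (-0.9051,-0.4253)
P = B + 2.27·ex + -0.87·ey = (2.5500,-0.5009)

2.55 -0.50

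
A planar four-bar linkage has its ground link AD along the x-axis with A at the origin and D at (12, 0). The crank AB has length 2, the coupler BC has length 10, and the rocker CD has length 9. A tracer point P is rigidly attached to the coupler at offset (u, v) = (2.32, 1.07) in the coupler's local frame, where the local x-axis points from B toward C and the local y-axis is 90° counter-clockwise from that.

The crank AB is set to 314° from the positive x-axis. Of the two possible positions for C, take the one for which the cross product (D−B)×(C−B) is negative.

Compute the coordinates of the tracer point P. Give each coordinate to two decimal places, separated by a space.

A=(0,0), D=(12.00,0)
B = A + 2.00·(cos314°, sin314°) = (1.3893, -1.4387)
|BD| = 10.7078
circle(B,10.00) ∩ circle(D,9.00): a=6.2411, h=7.8134
  candidates: C₊=(6.5240,7.1424) cross=83.664; C₋=(8.6236,-8.3427) cross=-83.664
  mode - wants cross < 0 → take C=(8.6236,-8.3427) (cross=-83.664)
ex = (C−B)/|BC| = (0.7234,-0.6904); ey = (0.6904,0.7234)
P = B + 2.32·ex + 1.07·ey = (3.8064,-2.2663)

3.81 -2.27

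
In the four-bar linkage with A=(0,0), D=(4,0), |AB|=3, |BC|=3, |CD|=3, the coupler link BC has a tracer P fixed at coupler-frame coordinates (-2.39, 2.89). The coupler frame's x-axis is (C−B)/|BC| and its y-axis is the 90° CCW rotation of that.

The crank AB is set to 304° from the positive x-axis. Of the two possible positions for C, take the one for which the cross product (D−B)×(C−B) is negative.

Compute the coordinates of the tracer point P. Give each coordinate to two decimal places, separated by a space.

A=(0,0), D=(4.00,0)
B = A + 3.00·(cos304°, sin304°) = (1.6776, -2.4871)
|BD| = 3.4028
circle(B,3.00) ∩ circle(D,3.00): a=1.7014, h=2.4709
  candidates: C₊=(1.0329,0.4428) cross=8.408; C₋=(4.6447,-2.9299) cross=-8.408
  mode - wants cross < 0 → take C=(4.6447,-2.9299) (cross=-8.408)
ex = (C−B)/|BC| = (0.9890,-0.1476); ey = (0.1476,0.9890)
P = B + -2.39·ex + 2.89·ey = (-0.2597,0.7240)

-0.26 0.72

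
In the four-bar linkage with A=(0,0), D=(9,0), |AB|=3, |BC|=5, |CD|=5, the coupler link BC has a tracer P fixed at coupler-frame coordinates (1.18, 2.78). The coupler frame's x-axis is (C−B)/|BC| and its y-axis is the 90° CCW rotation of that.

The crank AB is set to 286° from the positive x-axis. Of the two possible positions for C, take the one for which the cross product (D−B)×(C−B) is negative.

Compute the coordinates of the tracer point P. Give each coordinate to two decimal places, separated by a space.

A=(0,0), D=(9.00,0)
B = A + 3.00·(cos286°, sin286°) = (0.8269, -2.8838)
|BD| = 8.6669
circle(B,5.00) ∩ circle(D,5.00): a=4.3335, h=2.4942
  candidates: C₊=(4.0835,0.9102) cross=21.617; C₋=(5.7434,-3.7940) cross=-21.617
  mode - wants cross < 0 → take C=(5.7434,-3.7940) (cross=-21.617)
ex = (C−B)/|BC| = (0.9833,-0.1820); ey = (0.1820,0.9833)
P = B + 1.18·ex + 2.78·ey = (2.4933,-0.3650)

2.49 -0.37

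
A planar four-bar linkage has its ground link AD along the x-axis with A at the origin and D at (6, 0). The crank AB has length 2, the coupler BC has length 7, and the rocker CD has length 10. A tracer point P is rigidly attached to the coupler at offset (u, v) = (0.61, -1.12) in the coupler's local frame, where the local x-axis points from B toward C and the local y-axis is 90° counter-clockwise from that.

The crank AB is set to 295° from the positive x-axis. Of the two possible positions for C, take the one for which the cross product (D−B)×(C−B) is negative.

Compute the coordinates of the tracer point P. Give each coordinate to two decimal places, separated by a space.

-0.24 -2.49

A=(0,0), D=(6.00,0)
B = A + 2.00·(cos295°, sin295°) = (0.8452, -1.8126)
|BD| = 5.4642
circle(B,7.00) ∩ circle(D,10.00): a=-1.9347, h=6.7273
  candidates: C₊=(-3.2115,3.8920) cross=36.759; C₋=(1.2517,-8.8008) cross=-36.759
  mode - wants cross < 0 → take C=(1.2517,-8.8008) (cross=-36.759)
ex = (C−B)/|BC| = (0.0581,-0.9983); ey = (0.9983,0.0581)
P = B + 0.61·ex + -1.12·ey = (-0.2374,-2.4866)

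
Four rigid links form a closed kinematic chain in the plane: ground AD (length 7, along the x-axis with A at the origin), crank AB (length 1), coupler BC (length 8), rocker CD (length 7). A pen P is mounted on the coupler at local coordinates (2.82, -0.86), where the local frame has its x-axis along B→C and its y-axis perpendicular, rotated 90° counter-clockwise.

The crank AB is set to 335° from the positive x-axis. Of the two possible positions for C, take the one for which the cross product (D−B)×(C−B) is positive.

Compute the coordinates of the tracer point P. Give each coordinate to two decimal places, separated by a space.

A=(0,0), D=(7.00,0)
B = A + 1.00·(cos335°, sin335°) = (0.9063, -0.4226)
|BD| = 6.1083
circle(B,8.00) ∩ circle(D,7.00): a=4.2820, h=6.7576
  candidates: C₊=(4.7105,6.6150) cross=41.277; C₋=(5.6456,-6.8677) cross=-41.277
  mode + wants cross > 0 → take C=(4.7105,6.6150) (cross=41.277)
ex = (C−B)/|BC| = (0.4755,0.8797); ey = (-0.8797,0.4755)
P = B + 2.82·ex + -0.86·ey = (3.0038,1.6492)

3.00 1.65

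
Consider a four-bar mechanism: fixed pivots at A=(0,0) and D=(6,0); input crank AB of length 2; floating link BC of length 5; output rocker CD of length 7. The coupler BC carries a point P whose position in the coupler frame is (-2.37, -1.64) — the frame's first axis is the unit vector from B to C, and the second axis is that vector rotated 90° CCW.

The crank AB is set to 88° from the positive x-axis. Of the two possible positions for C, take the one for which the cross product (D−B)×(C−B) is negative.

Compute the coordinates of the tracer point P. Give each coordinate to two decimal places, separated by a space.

A=(0,0), D=(6.00,0)
B = A + 2.00·(cos88°, sin88°) = (0.0698, 1.9988)
|BD| = 6.2580
circle(B,5.00) ∩ circle(D,7.00): a=1.2114, h=4.8510
  candidates: C₊=(2.7672,6.2088) cross=30.358; C₋=(-0.3316,-2.9851) cross=-30.358
  mode - wants cross < 0 → take C=(-0.3316,-2.9851) (cross=-30.358)
ex = (C−B)/|BC| = (-0.0803,-0.9968); ey = (0.9968,-0.0803)
P = B + -2.37·ex + -1.64·ey = (-1.3746,4.4928)

-1.37 4.49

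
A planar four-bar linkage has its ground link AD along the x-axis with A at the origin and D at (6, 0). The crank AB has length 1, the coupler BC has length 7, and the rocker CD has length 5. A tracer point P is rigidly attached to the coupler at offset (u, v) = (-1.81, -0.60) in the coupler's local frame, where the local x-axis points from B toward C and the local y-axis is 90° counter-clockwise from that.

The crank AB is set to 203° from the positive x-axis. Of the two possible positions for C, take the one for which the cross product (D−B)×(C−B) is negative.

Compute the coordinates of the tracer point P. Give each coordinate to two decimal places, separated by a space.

-2.71 0.28

A=(0,0), D=(6.00,0)
B = A + 1.00·(cos203°, sin203°) = (-0.9205, -0.3907)
|BD| = 6.9315
circle(B,7.00) ∩ circle(D,5.00): a=5.1970, h=4.6895
  candidates: C₊=(4.0039,4.5843) cross=32.505; C₋=(4.5326,-4.7798) cross=-32.505
  mode - wants cross < 0 → take C=(4.5326,-4.7798) (cross=-32.505)
ex = (C−B)/|BC| = (0.7790,-0.6270); ey = (0.6270,0.7790)
P = B + -1.81·ex + -0.60·ey = (-2.7067,0.2768)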